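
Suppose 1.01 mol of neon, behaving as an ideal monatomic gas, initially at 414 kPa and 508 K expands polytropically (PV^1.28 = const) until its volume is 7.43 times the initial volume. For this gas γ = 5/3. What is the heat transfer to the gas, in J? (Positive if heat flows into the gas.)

3800 J

V₁ = nRT₁/P₁ = 1.01×8.314×508/414 = 10.3 L.
Polytropic n=1.28: T₂ = T₁(V₁/V₂)^(n−1) = 508×(0.135)^0.28 = 290 K; P₂ = P₁(V₁/V₂)^n = 31.8 kPa.
W = (P₁V₁−P₂V₂)/(n−1) = (414×10.3−31.8×76.6)/0.28 = 6550 J.
ΔU = nCvΔT = 1.01×12.5×(290−508) = -2750 J.
Q = ΔU + W = 3800 J.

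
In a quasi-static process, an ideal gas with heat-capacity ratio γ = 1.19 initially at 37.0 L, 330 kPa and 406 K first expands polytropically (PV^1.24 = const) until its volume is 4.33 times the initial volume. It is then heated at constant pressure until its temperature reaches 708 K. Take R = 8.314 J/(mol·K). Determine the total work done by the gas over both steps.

n = P₁V₁/(RT₁) = 330×37.0/(8.314×406) = 3.62 mol.
Step 1 — Polytropic n=1.24: T₂ = T₁(V₁/V₂)^(n−1) = 406×(0.231)^0.24 = 286 K; P₂ = P₁(V₁/V₂)^n = 53.6 kPa.
W = (P₁V₁−P₂V₂)/(n−1) = (330×37.0−53.6×160)/0.24 = 15100 J.
ΔU = nCvΔT = 3.62×43.8×(286−406) = -19100 J.
Q = ΔU + W = -3970 J.
State after step 1: P = 53.6 kPa, V = 160 L, T = 286 K.
Step 2 — Isobaric: P stays 53.6 kPa; V/T = const ⇒ T₂ = 708 K, V₂ = 397 L.
W = PΔV = 53.6×(397−160) kPa·L = 12700 J.
ΔU = nCvΔT = 3.62×43.8×(708−286) = 66900 J.
Q = ΔU + W = nCpΔT = 79600 J.
Net over both steps: W = 27800 J, Q = 75600 J, ΔU = 47800 J.

27800 J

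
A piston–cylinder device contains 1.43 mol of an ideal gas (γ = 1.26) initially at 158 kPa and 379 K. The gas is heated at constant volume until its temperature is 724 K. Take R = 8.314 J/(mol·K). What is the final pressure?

302 kPa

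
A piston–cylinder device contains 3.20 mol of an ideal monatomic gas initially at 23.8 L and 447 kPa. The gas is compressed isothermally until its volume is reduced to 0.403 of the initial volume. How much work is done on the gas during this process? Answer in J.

T₁ = P₁V₁/(nR) = 447×23.8/(3.20×8.314) = 400 K.
Isothermal: T stays 400 K; PV = const ⇒ V₂ = 9.59 L, P₂ = 1110 kPa.
W = nRT ln(V₂/V₁) = 3.20×8.314×400×ln(0.403) = -9670 J.
Work done on the gas = −W_by = 9670 J.

9670 J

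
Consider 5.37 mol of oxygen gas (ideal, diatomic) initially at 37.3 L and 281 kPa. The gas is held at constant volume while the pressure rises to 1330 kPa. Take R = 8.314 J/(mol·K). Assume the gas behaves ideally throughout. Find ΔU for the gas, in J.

97800 J

T₁ = P₁V₁/(nR) = 281×37.3/(5.37×8.314) = 235 K.
Isochoric: V stays 37.3 L; P/T = const ⇒ T₂ = 1110 K, P₂ = 1330 kPa.
For an ideal gas ΔU = nCvΔT with Cv = (5/2)R = 20.8 J/(mol·K).
ΔU = 5.37×20.8×(1110−235) = 97800 J.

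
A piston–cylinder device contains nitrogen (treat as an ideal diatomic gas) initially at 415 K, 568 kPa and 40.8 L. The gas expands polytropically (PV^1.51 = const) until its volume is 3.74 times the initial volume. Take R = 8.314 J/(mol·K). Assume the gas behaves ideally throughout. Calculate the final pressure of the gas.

77.5 kPa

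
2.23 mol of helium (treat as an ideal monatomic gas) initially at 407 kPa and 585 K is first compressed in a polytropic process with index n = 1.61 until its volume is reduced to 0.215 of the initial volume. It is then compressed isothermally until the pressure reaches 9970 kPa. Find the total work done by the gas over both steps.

V₁ = nRT₁/P₁ = 2.23×8.314×585/407 = 26.6 L.
Step 1 — Polytropic n=1.61: T₂ = T₁(V₁/V₂)^(n−1) = 585×(4.65)^0.61 = 1490 K; P₂ = P₁(V₁/V₂)^n = 4830 kPa.
W = (P₁V₁−P₂V₂)/(n−1) = (407×26.6−4830×5.73)/0.61 = -27600 J.
ΔU = nCvΔT = 2.23×12.5×(1490−585) = 25300 J.
Q = ΔU + W = -2350 J.
State after step 1: P = 4830 kPa, V = 5.73 L, T = 1490 K.
Step 2 — Isothermal: T stays 1490 K; PV = const ⇒ V₂ = 2.78 L, P₂ = 9970 kPa.
ΔU = 0 (ideal gas, T constant).
W = nRT ln(V₂/V₁) = 2.23×8.314×1490×ln(0.485) = -20000 J.
Q = ΔU + W = -20000 J.
Net over both steps: W = -47700 J, Q = -22400 J, ΔU = 25300 J.

-47700 J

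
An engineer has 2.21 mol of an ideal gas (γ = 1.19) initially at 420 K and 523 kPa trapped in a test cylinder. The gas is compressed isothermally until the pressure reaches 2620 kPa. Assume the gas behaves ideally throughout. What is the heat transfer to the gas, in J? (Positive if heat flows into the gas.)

V₁ = nRT₁/P₁ = 2.21×8.314×420/523 = 14.8 L.
Isothermal: T stays 420 K; PV = const ⇒ V₂ = 2.95 L, P₂ = 2620 kPa.
ΔU = 0 (ideal gas, T constant).
W = nRT ln(V₂/V₁) = 2.21×8.314×420×ln(0.200) = -12400 J.
Q = ΔU + W = -12400 J.

-12400 J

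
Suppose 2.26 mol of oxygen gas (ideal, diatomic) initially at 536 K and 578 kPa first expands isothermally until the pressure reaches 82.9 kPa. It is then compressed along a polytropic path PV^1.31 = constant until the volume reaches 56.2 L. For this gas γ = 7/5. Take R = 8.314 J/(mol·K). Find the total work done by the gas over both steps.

V₁ = nRT₁/P₁ = 2.26×8.314×536/578 = 17.4 L.
Step 1 — Isothermal: T stays 536 K; PV = const ⇒ V₂ = 121 L, P₂ = 82.9 kPa.
ΔU = 0 (ideal gas, T constant).
W = nRT ln(V₂/V₁) = 2.26×8.314×536×ln(6.97) = 19600 J.
Q = ΔU + W = 19600 J.
State after step 1: P = 82.9 kPa, V = 121 L, T = 536 K.
Step 2 — Polytropic n=1.31: T₂ = T₁(V₁/V₂)^(n−1) = 536×(2.16)^0.31 = 681 K; P₂ = P₁(V₁/V₂)^n = 228 kPa.
W = (P₁V₁−P₂V₂)/(n−1) = (82.9×121−228×56.2)/0.31 = -8770 J.
ΔU = nCvΔT = 2.26×20.8×(681−536) = 6800 J.
Q = ΔU + W = -1970 J.
Net over both steps: W = 10800 J, Q = 17600 J, ΔU = 6800 J.

10800 J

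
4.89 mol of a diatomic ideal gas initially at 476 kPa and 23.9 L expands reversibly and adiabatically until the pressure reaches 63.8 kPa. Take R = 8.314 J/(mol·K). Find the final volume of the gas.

100 L

T₁ = P₁V₁/(nR) = 476×23.9/(4.89×8.314) = 280 K.
Adiabatic: T₂/T₁ = (P₂/P₁)^((γ−1)/γ) ⇒ T₂ = 280×(0.134)^0.286 = 158 K; V₂ = 100 L.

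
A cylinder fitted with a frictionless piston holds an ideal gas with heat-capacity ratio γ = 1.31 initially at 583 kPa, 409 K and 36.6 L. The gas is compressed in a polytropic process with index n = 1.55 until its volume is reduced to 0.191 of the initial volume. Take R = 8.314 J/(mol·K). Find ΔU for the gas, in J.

n = P₁V₁/(RT₁) = 583×36.6/(8.314×409) = 6.28 mol.
Polytropic n=1.55: T₂ = T₁(V₁/V₂)^(n−1) = 409×(5.24)^0.55 = 1020 K; P₂ = P₁(V₁/V₂)^n = 7590 kPa.
For an ideal gas ΔU = nCvΔT with Cv = R/(γ−1) = 26.8 J/(mol·K).
ΔU = 6.28×26.8×(1020−409) = 102000 J.

102000 J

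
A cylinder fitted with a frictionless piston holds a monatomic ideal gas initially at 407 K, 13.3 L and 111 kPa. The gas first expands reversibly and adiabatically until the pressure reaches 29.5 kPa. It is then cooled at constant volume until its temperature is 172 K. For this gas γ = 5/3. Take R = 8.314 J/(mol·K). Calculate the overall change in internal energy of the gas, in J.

-1280 J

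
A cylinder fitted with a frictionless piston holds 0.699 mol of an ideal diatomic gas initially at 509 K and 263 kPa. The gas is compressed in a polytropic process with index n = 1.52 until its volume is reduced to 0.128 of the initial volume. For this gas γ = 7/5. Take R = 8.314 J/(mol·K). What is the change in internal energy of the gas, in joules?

V₁ = nRT₁/P₁ = 0.699×8.314×509/263 = 11.2 L.
Polytropic n=1.52: T₂ = T₁(V₁/V₂)^(n−1) = 509×(7.81)^0.52 = 1480 K; P₂ = P₁(V₁/V₂)^n = 5980 kPa.
For an ideal gas ΔU = nCvΔT with Cv = (5/2)R = 20.8 J/(mol·K).
ΔU = 0.699×20.8×(1480−509) = 14100 J.

14100 J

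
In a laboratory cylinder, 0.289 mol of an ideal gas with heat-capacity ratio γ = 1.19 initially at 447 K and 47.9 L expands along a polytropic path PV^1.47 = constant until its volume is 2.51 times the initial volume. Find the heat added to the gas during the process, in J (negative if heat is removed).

-1180 J

P₁ = nRT₁/V₁ = 0.289×8.314×447/47.9 = 22.4 kPa.
Polytropic n=1.47: T₂ = T₁(V₁/V₂)^(n−1) = 447×(0.398)^0.47 = 290 K; P₂ = P₁(V₁/V₂)^n = 5.80 kPa.
W = (P₁V₁−P₂V₂)/(n−1) = (22.4×47.9−5.80×120)/0.47 = 802 J.
ΔU = nCvΔT = 0.289×43.8×(290−447) = -1980 J.
Q = ΔU + W = -1180 J.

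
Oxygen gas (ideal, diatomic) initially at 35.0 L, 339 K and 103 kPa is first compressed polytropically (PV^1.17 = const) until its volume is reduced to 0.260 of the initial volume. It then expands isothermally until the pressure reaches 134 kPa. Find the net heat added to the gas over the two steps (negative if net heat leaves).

2810 J

n = P₁V₁/(RT₁) = 103×35.0/(8.314×339) = 1.28 mol.
Step 1 — Polytropic n=1.17: T₂ = T₁(V₁/V₂)^(n−1) = 339×(3.85)^0.17 = 426 K; P₂ = P₁(V₁/V₂)^n = 498 kPa.
W = (P₁V₁−P₂V₂)/(n−1) = (103×35.0−498×9.10)/0.17 = -5460 J.
ΔU = nCvΔT = 1.28×20.8×(426−339) = 2320 J.
Q = ΔU + W = -3140 J.
State after step 1: P = 498 kPa, V = 9.10 L, T = 426 K.
Step 2 — Isothermal: T stays 426 K; PV = const ⇒ V₂ = 33.8 L, P₂ = 134 kPa.
ΔU = 0 (ideal gas, T constant).
W = nRT ln(V₂/V₁) = 1.28×8.314×426×ln(3.72) = 5950 J.
Q = ΔU + W = 5950 J.
Net over both steps: W = 494 J, Q = 2810 J, ΔU = 2320 J.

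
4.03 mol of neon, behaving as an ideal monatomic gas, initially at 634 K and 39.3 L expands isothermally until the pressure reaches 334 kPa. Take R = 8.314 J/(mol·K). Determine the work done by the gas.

10200 J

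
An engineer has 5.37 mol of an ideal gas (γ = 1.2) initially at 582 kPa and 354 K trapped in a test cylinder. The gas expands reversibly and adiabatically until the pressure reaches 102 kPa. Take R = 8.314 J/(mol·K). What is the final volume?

V₁ = nRT₁/P₁ = 5.37×8.314×354/582 = 27.2 L.
Adiabatic: T₂/T₁ = (P₂/P₁)^((γ−1)/γ) ⇒ T₂ = 354×(0.175)^0.167 = 265 K; V₂ = 116 L.

116 L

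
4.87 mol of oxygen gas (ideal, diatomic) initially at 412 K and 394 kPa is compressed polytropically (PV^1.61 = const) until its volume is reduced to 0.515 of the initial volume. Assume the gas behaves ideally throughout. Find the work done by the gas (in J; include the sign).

V₁ = nRT₁/P₁ = 4.87×8.314×412/394 = 42.3 L.
Polytropic n=1.61: T₂ = T₁(V₁/V₂)^(n−1) = 412×(1.94)^0.61 = 618 K; P₂ = P₁(V₁/V₂)^n = 1150 kPa.
W = (P₁V₁−P₂V₂)/(n−1) = (394×42.3−1150×21.8)/0.61 = -13600 J.

-13600 J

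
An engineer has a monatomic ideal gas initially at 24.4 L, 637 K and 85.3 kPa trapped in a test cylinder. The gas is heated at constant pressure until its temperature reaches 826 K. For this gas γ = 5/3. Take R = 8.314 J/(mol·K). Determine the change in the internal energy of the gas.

926 J

n = P₁V₁/(RT₁) = 85.3×24.4/(8.314×637) = 0.393 mol.
Isobaric: P stays 85.3 kPa; V/T = const ⇒ T₂ = 826 K, V₂ = 31.6 L.
For an ideal gas ΔU = nCvΔT with Cv = (3/2)R = 12.5 J/(mol·K).
ΔU = 0.393×12.5×(826−637) = 926 J.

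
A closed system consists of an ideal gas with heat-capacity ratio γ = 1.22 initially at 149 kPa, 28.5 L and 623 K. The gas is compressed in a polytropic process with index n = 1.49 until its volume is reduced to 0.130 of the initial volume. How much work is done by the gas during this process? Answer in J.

n = P₁V₁/(RT₁) = 149×28.5/(8.314×623) = 0.820 mol.
Polytropic n=1.49: T₂ = T₁(V₁/V₂)^(n−1) = 623×(7.69)^0.49 = 1690 K; P₂ = P₁(V₁/V₂)^n = 3110 kPa.
W = (P₁V₁−P₂V₂)/(n−1) = (149×28.5−3110×3.71)/0.49 = -14900 J.

-14900 J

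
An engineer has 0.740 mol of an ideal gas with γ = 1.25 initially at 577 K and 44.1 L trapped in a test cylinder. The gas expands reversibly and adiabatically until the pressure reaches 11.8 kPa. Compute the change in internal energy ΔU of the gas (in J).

-4530 J

P₁ = nRT₁/V₁ = 0.740×8.314×577/44.1 = 80.5 kPa.
Adiabatic: T₂/T₁ = (P₂/P₁)^((γ−1)/γ) ⇒ T₂ = 577×(0.147)^0.200 = 393 K; V₂ = 205 L.
For an ideal gas ΔU = nCvΔT with Cv = R/(γ−1) = 33.3 J/(mol·K).
ΔU = 0.740×33.3×(393−577) = -4530 J.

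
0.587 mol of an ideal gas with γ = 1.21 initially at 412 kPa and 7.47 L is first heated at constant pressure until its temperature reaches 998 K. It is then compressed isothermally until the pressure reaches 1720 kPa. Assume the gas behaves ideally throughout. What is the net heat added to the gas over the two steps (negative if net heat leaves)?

T₁ = P₁V₁/(nR) = 412×7.47/(0.587×8.314) = 631 K.
Step 1 — Isobaric: P stays 412 kPa; V/T = const ⇒ T₂ = 998 K, V₂ = 11.8 L.
W = PΔV = 412×(11.8−7.47) kPa·L = 1790 J.
ΔU = nCvΔT = 0.587×39.6×(998−631) = 8540 J.
Q = ΔU + W = nCpΔT = 10300 J.
State after step 1: P = 412 kPa, V = 11.8 L, T = 998 K.
Step 2 — Isothermal: T stays 998 K; PV = const ⇒ V₂ = 2.83 L, P₂ = 1720 kPa.
ΔU = 0 (ideal gas, T constant).
W = nRT ln(V₂/V₁) = 0.587×8.314×998×ln(0.240) = -6960 J.
Q = ΔU + W = -6960 J.
Net over both steps: W = -5170 J, Q = 3370 J, ΔU = 8540 J.

3370 J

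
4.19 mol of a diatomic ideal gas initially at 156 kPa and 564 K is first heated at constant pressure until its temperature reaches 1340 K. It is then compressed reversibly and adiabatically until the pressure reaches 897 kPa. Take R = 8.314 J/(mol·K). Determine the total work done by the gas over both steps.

V₁ = nRT₁/P₁ = 4.19×8.314×564/156 = 126 L.
Step 1 — Isobaric: P stays 156 kPa; V/T = const ⇒ T₂ = 1340 K, V₂ = 299 L.
W = PΔV = 156×(299−126) kPa·L = 27000 J.
ΔU = nCvΔT = 4.19×20.8×(1340−564) = 67600 J.
Q = ΔU + W = nCpΔT = 94600 J.
State after step 1: P = 156 kPa, V = 299 L, T = 1340 K.
Step 2 — Adiabatic: T₂/T₁ = (P₂/P₁)^((γ−1)/γ) ⇒ T₂ = 1340×(5.75)^0.286 = 2210 K; V₂ = 85.8 L.
ΔU = nCvΔT = 4.19×20.8×(2210−1340) = 75700 J.
Q = 0 for an adiabatic process, so W = −ΔU = -75700 J.
Net over both steps: W = -48600 J, Q = 94600 J, ΔU = 143000 J.

-48600 J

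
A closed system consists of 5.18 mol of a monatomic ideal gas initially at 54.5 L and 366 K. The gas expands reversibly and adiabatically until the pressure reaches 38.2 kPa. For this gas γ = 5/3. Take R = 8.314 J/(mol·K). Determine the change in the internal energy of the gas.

P₁ = nRT₁/V₁ = 5.18×8.314×366/54.5 = 289 kPa.
Adiabatic: T₂/T₁ = (P₂/P₁)^((γ−1)/γ) ⇒ T₂ = 366×(0.132)^0.400 = 163 K; V₂ = 184 L.
For an ideal gas ΔU = nCvΔT with Cv = (3/2)R = 12.5 J/(mol·K).
ΔU = 5.18×12.5×(163−366) = -13100 J.

-13100 J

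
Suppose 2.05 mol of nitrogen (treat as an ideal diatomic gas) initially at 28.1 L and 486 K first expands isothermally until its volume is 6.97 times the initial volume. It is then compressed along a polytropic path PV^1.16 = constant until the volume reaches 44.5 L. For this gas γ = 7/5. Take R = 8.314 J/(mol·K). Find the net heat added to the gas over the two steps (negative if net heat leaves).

7770 J

P₁ = nRT₁/V₁ = 2.05×8.314×486/28.1 = 295 kPa.
Step 1 — Isothermal: T stays 486 K; PV = const ⇒ V₂ = 196 L, P₂ = 42.3 kPa.
ΔU = 0 (ideal gas, T constant).
W = nRT ln(V₂/V₁) = 2.05×8.314×486×ln(6.97) = 16100 J.
Q = ΔU + W = 16100 J.
State after step 1: P = 42.3 kPa, V = 196 L, T = 486 K.
Step 2 — Polytropic n=1.16: T₂ = T₁(V₁/V₂)^(n−1) = 486×(4.40)^0.16 = 616 K; P₂ = P₁(V₁/V₂)^n = 236 kPa.
W = (P₁V₁−P₂V₂)/(n−1) = (42.3×196−236×44.5)/0.16 = -13900 J.
ΔU = nCvΔT = 2.05×20.8×(616−486) = 5540 J.
Q = ΔU + W = -8310 J.
Net over both steps: W = 2230 J, Q = 7770 J, ΔU = 5540 J.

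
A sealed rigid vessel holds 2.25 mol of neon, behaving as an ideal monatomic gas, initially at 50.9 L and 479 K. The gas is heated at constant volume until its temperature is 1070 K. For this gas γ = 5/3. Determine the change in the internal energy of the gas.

16600 J

P₁ = nRT₁/V₁ = 2.25×8.314×479/50.9 = 176 kPa.
Isochoric: V stays 50.9 L; P/T = const ⇒ T₂ = 1070 K, P₂ = 393 kPa.
For an ideal gas ΔU = nCvΔT with Cv = (3/2)R = 12.5 J/(mol·K).
ΔU = 2.25×12.5×(1070−479) = 16600 J.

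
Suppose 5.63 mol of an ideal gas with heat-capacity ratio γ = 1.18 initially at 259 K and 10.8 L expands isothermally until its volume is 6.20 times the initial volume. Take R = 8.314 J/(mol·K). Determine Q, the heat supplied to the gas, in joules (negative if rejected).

22100 J

P₁ = nRT₁/V₁ = 5.63×8.314×259/10.8 = 1120 kPa.
Isothermal: T stays 259 K; PV = const ⇒ V₂ = 67.0 L, P₂ = 181 kPa.
ΔU = 0 (ideal gas, T constant).
W = nRT ln(V₂/V₁) = 5.63×8.314×259×ln(6.20) = 22100 J.
Q = ΔU + W = 22100 J.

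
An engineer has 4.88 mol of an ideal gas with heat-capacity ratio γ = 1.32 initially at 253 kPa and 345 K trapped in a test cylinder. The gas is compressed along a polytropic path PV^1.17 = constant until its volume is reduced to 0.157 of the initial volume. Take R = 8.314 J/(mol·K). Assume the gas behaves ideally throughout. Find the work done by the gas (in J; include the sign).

-30500 J

V₁ = nRT₁/P₁ = 4.88×8.314×345/253 = 55.3 L.
Polytropic n=1.17: T₂ = T₁(V₁/V₂)^(n−1) = 345×(6.37)^0.17 = 473 K; P₂ = P₁(V₁/V₂)^n = 2210 kPa.
W = (P₁V₁−P₂V₂)/(n−1) = (253×55.3−2210×8.69)/0.17 = -30500 J.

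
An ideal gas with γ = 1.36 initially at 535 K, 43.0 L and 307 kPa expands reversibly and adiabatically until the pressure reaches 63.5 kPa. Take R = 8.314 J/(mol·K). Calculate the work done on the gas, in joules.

n = P₁V₁/(RT₁) = 307×43.0/(8.314×535) = 2.97 mol.
Adiabatic: T₂/T₁ = (P₂/P₁)^((γ−1)/γ) ⇒ T₂ = 535×(0.207)^0.265 = 353 K; V₂ = 137 L.
ΔU = nCvΔT = 2.97×23.1×(353−535) = -12500 J.
Q = 0 for an adiabatic process, so W = −ΔU = 12500 J.
Work done on the gas = −W_by = -12500 J.

-12500 J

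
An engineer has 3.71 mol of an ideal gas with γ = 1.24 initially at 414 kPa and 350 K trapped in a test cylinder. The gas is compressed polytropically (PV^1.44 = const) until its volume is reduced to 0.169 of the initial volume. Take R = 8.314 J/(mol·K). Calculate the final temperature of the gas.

765 K

V₁ = nRT₁/P₁ = 3.71×8.314×350/414 = 26.1 L.
Polytropic n=1.44: T₂ = T₁(V₁/V₂)^(n−1) = 350×(5.92)^0.44 = 765 K; P₂ = P₁(V₁/V₂)^n = 5360 kPa.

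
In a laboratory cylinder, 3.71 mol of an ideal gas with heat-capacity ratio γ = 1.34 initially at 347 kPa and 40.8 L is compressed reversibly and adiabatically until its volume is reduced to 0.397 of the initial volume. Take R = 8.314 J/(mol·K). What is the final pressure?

1200 kPa

T₁ = P₁V₁/(nR) = 347×40.8/(3.71×8.314) = 459 K.
Adiabatic: TV^(γ−1) = const ⇒ T₂ = 459×(2.52)^0.340 = 628 K; PV^γ = const ⇒ P₂ = 1200 kPa.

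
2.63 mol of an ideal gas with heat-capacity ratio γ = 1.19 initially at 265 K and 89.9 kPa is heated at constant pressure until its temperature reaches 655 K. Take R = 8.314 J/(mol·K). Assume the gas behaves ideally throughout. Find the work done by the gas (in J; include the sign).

8530 J

V₁ = nRT₁/P₁ = 2.63×8.314×265/89.9 = 64.5 L.
Isobaric: P stays 89.9 kPa; V/T = const ⇒ T₂ = 655 K, V₂ = 159 L.
W = PΔV = 89.9×(159−64.5) kPa·L = 8530 J.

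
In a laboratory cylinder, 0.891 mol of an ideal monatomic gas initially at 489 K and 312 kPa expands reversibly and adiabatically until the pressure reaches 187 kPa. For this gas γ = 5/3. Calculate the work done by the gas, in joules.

V₁ = nRT₁/P₁ = 0.891×8.314×489/312 = 11.6 L.
Adiabatic: T₂/T₁ = (P₂/P₁)^((γ−1)/γ) ⇒ T₂ = 489×(0.599)^0.400 = 398 K; V₂ = 15.8 L.
ΔU = nCvΔT = 0.891×12.5×(398−489) = -1010 J.
Q = 0 for an adiabatic process, so W = −ΔU = 1010 J.

1010 J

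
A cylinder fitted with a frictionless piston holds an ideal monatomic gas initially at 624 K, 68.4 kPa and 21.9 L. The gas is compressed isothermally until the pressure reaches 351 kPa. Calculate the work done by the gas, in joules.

-2450 J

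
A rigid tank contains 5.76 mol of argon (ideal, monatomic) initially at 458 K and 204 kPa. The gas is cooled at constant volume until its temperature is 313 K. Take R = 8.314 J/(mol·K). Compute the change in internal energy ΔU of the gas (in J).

-10400 J

V₁ = nRT₁/P₁ = 5.76×8.314×458/204 = 108 L.
Isochoric: V stays 108 L; P/T = const ⇒ T₂ = 313 K, P₂ = 139 kPa.
For an ideal gas ΔU = nCvΔT with Cv = (3/2)R = 12.5 J/(mol·K).
ΔU = 5.76×12.5×(313−458) = -10400 J.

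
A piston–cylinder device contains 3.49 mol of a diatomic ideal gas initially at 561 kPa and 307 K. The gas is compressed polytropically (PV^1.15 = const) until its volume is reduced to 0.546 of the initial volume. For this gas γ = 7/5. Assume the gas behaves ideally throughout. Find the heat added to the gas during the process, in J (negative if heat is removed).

V₁ = nRT₁/P₁ = 3.49×8.314×307/561 = 15.9 L.
Polytropic n=1.15: T₂ = T₁(V₁/V₂)^(n−1) = 307×(1.83)^0.15 = 336 K; P₂ = P₁(V₁/V₂)^n = 1130 kPa.
W = (P₁V₁−P₂V₂)/(n−1) = (561×15.9−1130×8.67)/0.15 = -5640 J.
ΔU = nCvΔT = 3.49×20.8×(336−307) = 2120 J.
Q = ΔU + W = -3530 J.

-3530 J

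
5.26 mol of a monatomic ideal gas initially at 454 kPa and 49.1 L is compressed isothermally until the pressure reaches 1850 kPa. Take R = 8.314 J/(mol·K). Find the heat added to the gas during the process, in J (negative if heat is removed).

-31300 J

T₁ = P₁V₁/(nR) = 454×49.1/(5.26×8.314) = 510 K.
Isothermal: T stays 510 K; PV = const ⇒ V₂ = 12.0 L, P₂ = 1850 kPa.
ΔU = 0 (ideal gas, T constant).
W = nRT ln(V₂/V₁) = 5.26×8.314×510×ln(0.245) = -31300 J.
Q = ΔU + W = -31300 J.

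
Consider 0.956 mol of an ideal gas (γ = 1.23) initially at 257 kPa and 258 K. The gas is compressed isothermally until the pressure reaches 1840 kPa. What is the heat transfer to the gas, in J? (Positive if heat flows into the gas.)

-4040 J

V₁ = nRT₁/P₁ = 0.956×8.314×258/257 = 7.98 L.
Isothermal: T stays 258 K; PV = const ⇒ V₂ = 1.11 L, P₂ = 1840 kPa.
ΔU = 0 (ideal gas, T constant).
W = nRT ln(V₂/V₁) = 0.956×8.314×258×ln(0.140) = -4040 J.
Q = ΔU + W = -4040 J.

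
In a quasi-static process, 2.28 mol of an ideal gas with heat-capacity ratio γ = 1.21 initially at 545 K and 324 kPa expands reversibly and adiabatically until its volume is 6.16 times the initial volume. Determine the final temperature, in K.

372 K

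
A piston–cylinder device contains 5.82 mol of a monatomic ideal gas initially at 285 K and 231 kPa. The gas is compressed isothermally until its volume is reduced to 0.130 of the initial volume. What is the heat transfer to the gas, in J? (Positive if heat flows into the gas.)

V₁ = nRT₁/P₁ = 5.82×8.314×285/231 = 59.7 L.
Isothermal: T stays 285 K; PV = const ⇒ V₂ = 7.76 L, P₂ = 1780 kPa.
ΔU = 0 (ideal gas, T constant).
W = nRT ln(V₂/V₁) = 5.82×8.314×285×ln(0.130) = -28100 J.
Q = ΔU + W = -28100 J.

-28100 J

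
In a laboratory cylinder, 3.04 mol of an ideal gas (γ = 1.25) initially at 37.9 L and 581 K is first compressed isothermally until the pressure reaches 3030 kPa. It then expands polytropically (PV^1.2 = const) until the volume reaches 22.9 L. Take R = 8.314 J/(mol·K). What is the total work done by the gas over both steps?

P₁ = nRT₁/V₁ = 3.04×8.314×581/37.9 = 387 kPa.
Step 1 — Isothermal: T stays 581 K; PV = const ⇒ V₂ = 4.85 L, P₂ = 3030 kPa.
ΔU = 0 (ideal gas, T constant).
W = nRT ln(V₂/V₁) = 3.04×8.314×581×ln(0.128) = -30200 J.
Q = ΔU + W = -30200 J.
State after step 1: P = 3030 kPa, V = 4.85 L, T = 581 K.
Step 2 — Polytropic n=1.2: T₂ = T₁(V₁/V₂)^(n−1) = 581×(0.212)^0.20 = 426 K; P₂ = P₁(V₁/V₂)^n = 470 kPa.
W = (P₁V₁−P₂V₂)/(n−1) = (3030×4.85−470×22.9)/0.20 = 19600 J.
ΔU = nCvΔT = 3.04×33.3×(426−581) = -15700 J.
Q = ΔU + W = 3920 J.
Net over both steps: W = -10600 J, Q = -26300 J, ΔU = -15700 J.

-10600 J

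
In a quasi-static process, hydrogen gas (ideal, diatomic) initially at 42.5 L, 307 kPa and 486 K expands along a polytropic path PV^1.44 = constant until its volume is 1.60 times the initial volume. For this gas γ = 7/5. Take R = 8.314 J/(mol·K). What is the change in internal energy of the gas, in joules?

-6090 J

n = P₁V₁/(RT₁) = 307×42.5/(8.314×486) = 3.23 mol.
Polytropic n=1.44: T₂ = T₁(V₁/V₂)^(n−1) = 486×(0.625)^0.44 = 395 K; P₂ = P₁(V₁/V₂)^n = 156 kPa.
For an ideal gas ΔU = nCvΔT with Cv = (5/2)R = 20.8 J/(mol·K).
ΔU = 3.23×20.8×(395−486) = -6090 J.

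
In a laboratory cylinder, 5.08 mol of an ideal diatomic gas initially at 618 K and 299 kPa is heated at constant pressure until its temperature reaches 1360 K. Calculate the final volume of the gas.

V₁ = nRT₁/P₁ = 5.08×8.314×618/299 = 87.3 L.
Isobaric: P stays 299 kPa; V/T = const ⇒ T₂ = 1360 K, V₂ = 192 L.

192 L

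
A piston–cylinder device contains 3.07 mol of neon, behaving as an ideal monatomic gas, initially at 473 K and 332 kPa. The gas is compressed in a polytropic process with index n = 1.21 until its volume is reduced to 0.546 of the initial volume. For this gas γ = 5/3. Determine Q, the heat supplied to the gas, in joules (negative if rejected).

-5340 J

V₁ = nRT₁/P₁ = 3.07×8.314×473/332 = 36.4 L.
Polytropic n=1.21: T₂ = T₁(V₁/V₂)^(n−1) = 473×(1.83)^0.21 = 537 K; P₂ = P₁(V₁/V₂)^n = 690 kPa.
W = (P₁V₁−P₂V₂)/(n−1) = (332×36.4−690×19.9)/0.21 = -7790 J.
ΔU = nCvΔT = 3.07×12.5×(537−473) = 2450 J.
Q = ΔU + W = -5340 J.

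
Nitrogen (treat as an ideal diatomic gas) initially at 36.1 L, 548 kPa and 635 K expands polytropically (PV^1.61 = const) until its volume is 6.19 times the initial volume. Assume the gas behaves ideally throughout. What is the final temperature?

Polytropic n=1.61: T₂ = T₁(V₁/V₂)^(n−1) = 635×(0.162)^0.61 = 209 K; P₂ = P₁(V₁/V₂)^n = 29.1 kPa.

209 K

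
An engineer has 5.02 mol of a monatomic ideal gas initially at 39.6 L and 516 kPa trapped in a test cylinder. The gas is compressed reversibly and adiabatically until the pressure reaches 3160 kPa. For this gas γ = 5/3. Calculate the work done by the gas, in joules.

T₁ = P₁V₁/(nR) = 516×39.6/(5.02×8.314) = 490 K.
Adiabatic: T₂/T₁ = (P₂/P₁)^((γ−1)/γ) ⇒ T₂ = 490×(6.12)^0.400 = 1010 K; V₂ = 13.3 L.
ΔU = nCvΔT = 5.02×12.5×(1010−490) = 32600 J.
Q = 0 for an adiabatic process, so W = −ΔU = -32600 J.

-32600 J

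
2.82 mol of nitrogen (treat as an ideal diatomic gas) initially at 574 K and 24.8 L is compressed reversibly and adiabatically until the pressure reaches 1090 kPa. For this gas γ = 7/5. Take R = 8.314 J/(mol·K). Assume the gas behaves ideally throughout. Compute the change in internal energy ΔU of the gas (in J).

P₁ = nRT₁/V₁ = 2.82×8.314×574/24.8 = 543 kPa.
Adiabatic: T₂/T₁ = (P₂/P₁)^((γ−1)/γ) ⇒ T₂ = 574×(2.01)^0.286 = 701 K; V₂ = 15.1 L.
For an ideal gas ΔU = nCvΔT with Cv = (5/2)R = 20.8 J/(mol·K).
ΔU = 2.82×20.8×(701−574) = 7420 J.

7420 J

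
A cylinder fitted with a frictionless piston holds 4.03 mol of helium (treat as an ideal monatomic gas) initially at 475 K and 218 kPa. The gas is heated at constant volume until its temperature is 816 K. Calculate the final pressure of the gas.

V₁ = nRT₁/P₁ = 4.03×8.314×475/218 = 73.0 L.
Isochoric: V stays 73.0 L; P/T = const ⇒ T₂ = 816 K, P₂ = 375 kPa.

375 kPa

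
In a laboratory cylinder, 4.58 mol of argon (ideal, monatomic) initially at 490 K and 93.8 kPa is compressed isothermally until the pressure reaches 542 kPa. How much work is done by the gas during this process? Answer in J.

-32700 J

V₁ = nRT₁/P₁ = 4.58×8.314×490/93.8 = 199 L.
Isothermal: T stays 490 K; PV = const ⇒ V₂ = 34.4 L, P₂ = 542 kPa.
W = nRT ln(V₂/V₁) = 4.58×8.314×490×ln(0.173) = -32700 J.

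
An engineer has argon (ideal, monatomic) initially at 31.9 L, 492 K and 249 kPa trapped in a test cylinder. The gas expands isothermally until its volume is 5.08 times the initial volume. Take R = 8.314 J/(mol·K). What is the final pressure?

49.0 kPa

Isothermal: T stays 492 K; PV = const ⇒ V₂ = 162 L, P₂ = 49.0 kPa.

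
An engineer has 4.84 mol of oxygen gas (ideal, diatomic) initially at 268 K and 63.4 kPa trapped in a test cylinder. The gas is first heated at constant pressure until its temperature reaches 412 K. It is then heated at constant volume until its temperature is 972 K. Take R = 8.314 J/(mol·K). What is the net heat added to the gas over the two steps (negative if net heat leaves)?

76600 J

V₁ = nRT₁/P₁ = 4.84×8.314×268/63.4 = 170 L.
Step 1 — Isobaric: P stays 63.4 kPa; V/T = const ⇒ T₂ = 412 K, V₂ = 261 L.
W = PΔV = 63.4×(261−170) kPa·L = 5790 J.
ΔU = nCvΔT = 4.84×20.8×(412−268) = 14500 J.
Q = ΔU + W = nCpΔT = 20300 J.
State after step 1: P = 63.4 kPa, V = 261 L, T = 412 K.
Step 2 — Isochoric: V stays 261 L; P/T = const ⇒ T₂ = 972 K, P₂ = 150 kPa.
W = 0 (no volume change).
ΔU = nCvΔT = 4.84×20.8×(972−412) = 56300 J.
Q = ΔU = 56300 J.
Net over both steps: W = 5790 J, Q = 76600 J, ΔU = 70800 J.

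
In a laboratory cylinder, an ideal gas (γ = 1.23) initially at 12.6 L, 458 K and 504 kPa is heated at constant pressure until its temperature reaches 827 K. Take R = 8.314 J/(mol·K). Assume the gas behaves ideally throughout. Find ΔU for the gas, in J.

22200 J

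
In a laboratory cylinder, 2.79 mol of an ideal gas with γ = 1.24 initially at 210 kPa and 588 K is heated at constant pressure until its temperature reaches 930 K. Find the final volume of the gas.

V₁ = nRT₁/P₁ = 2.79×8.314×588/210 = 64.9 L.
Isobaric: P stays 210 kPa; V/T = const ⇒ T₂ = 930 K, V₂ = 103 L.

103 L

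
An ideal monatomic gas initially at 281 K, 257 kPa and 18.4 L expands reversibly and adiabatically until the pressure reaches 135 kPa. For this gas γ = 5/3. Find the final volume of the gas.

27.1 L

Adiabatic: T₂/T₁ = (P₂/P₁)^((γ−1)/γ) ⇒ T₂ = 281×(0.525)^0.400 = 217 K; V₂ = 27.1 L.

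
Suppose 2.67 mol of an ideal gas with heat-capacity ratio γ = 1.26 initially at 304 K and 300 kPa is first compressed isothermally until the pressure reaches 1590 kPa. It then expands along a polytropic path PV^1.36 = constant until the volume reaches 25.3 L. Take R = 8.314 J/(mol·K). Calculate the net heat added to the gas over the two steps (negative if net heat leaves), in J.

-14700 J

V₁ = nRT₁/P₁ = 2.67×8.314×304/300 = 22.5 L.
Step 1 — Isothermal: T stays 304 K; PV = const ⇒ V₂ = 4.24 L, P₂ = 1590 kPa.
ΔU = 0 (ideal gas, T constant).
W = nRT ln(V₂/V₁) = 2.67×8.314×304×ln(0.189) = -11300 J.
Q = ΔU + W = -11300 J.
State after step 1: P = 1590 kPa, V = 4.24 L, T = 304 K.
Step 2 — Polytropic n=1.36: T₂ = T₁(V₁/V₂)^(n−1) = 304×(0.168)^0.36 = 160 K; P₂ = P₁(V₁/V₂)^n = 140 kPa.
W = (P₁V₁−P₂V₂)/(n−1) = (1590×4.24−140×25.3)/0.36 = 8890 J.
ΔU = nCvΔT = 2.67×32.0×(160−304) = -12300 J.
Q = ΔU + W = -3420 J.
Net over both steps: W = -2370 J, Q = -14700 J, ΔU = -12300 J.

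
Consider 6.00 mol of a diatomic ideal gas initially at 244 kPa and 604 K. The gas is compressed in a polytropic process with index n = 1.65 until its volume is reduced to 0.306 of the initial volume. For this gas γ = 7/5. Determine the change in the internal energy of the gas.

V₁ = nRT₁/P₁ = 6.00×8.314×604/244 = 123 L.
Polytropic n=1.65: T₂ = T₁(V₁/V₂)^(n−1) = 604×(3.27)^0.65 = 1300 K; P₂ = P₁(V₁/V₂)^n = 1720 kPa.
For an ideal gas ΔU = nCvΔT with Cv = (5/2)R = 20.8 J/(mol·K).
ΔU = 6.00×20.8×(1300−604) = 87300 J.

87300 J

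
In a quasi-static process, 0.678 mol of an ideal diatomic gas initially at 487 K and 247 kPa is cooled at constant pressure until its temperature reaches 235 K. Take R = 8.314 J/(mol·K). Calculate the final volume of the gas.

V₁ = nRT₁/P₁ = 0.678×8.314×487/247 = 11.1 L.
Isobaric: P stays 247 kPa; V/T = const ⇒ T₂ = 235 K, V₂ = 5.36 L.

5.36 L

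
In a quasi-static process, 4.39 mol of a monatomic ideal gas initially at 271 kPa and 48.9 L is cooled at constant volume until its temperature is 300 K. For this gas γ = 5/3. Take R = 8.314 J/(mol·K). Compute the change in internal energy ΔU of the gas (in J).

T₁ = P₁V₁/(nR) = 271×48.9/(4.39×8.314) = 363 K.
Isochoric: V stays 48.9 L; P/T = const ⇒ T₂ = 300 K, P₂ = 224 kPa.
For an ideal gas ΔU = nCvΔT with Cv = (3/2)R = 12.5 J/(mol·K).
ΔU = 4.39×12.5×(300−363) = -3450 J.

-3450 J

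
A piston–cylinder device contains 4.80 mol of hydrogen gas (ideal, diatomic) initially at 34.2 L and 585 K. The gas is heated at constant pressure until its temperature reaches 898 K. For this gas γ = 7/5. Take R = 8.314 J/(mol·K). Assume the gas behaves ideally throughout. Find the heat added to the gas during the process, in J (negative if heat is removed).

43700 J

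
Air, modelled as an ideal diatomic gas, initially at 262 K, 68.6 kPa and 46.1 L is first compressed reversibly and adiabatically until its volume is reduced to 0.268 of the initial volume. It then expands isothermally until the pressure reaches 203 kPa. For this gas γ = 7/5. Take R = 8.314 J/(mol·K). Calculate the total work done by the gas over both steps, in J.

-1420 J

n = P₁V₁/(RT₁) = 68.6×46.1/(8.314×262) = 1.45 mol.
Step 1 — Adiabatic: TV^(γ−1) = const ⇒ T₂ = 262×(3.73)^0.400 = 444 K; PV^γ = const ⇒ P₂ = 433 kPa.
ΔU = nCvΔT = 1.45×20.8×(444−262) = 5480 J.
Q = 0 for an adiabatic process, so W = −ΔU = -5480 J.
State after step 1: P = 433 kPa, V = 12.4 L, T = 444 K.
Step 2 — Isothermal: T stays 444 K; PV = const ⇒ V₂ = 26.4 L, P₂ = 203 kPa.
ΔU = 0 (ideal gas, T constant).
W = nRT ln(V₂/V₁) = 1.45×8.314×444×ln(2.14) = 4060 J.
Q = ΔU + W = 4060 J.
Net over both steps: W = -1420 J, Q = 4060 J, ΔU = 5480 J.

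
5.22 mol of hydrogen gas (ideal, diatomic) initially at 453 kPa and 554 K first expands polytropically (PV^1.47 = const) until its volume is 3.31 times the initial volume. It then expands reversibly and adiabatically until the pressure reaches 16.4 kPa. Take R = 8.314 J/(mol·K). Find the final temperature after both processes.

V₁ = nRT₁/P₁ = 5.22×8.314×554/453 = 53.1 L.
Step 1 — Polytropic n=1.47: T₂ = T₁(V₁/V₂)^(n−1) = 554×(0.302)^0.47 = 316 K; P₂ = P₁(V₁/V₂)^n = 78.0 kPa.
W = (P₁V₁−P₂V₂)/(n−1) = (453×53.1−78.0×176)/0.47 = 22000 J.
ΔU = nCvΔT = 5.22×20.8×(316−554) = -25900 J.
Q = ΔU + W = -3850 J.
State after step 1: P = 78.0 kPa, V = 176 L, T = 316 K.
Step 2 — Adiabatic: T₂/T₁ = (P₂/P₁)^((γ−1)/γ) ⇒ T₂ = 316×(0.210)^0.286 = 202 K; V₂ = 535 L.
ΔU = nCvΔT = 5.22×20.8×(202−316) = -12300 J.
Q = 0 for an adiabatic process, so W = −ΔU = 12300 J.
Net over both steps: W = 34300 J, Q = -3850 J, ΔU = -38200 J.

202 K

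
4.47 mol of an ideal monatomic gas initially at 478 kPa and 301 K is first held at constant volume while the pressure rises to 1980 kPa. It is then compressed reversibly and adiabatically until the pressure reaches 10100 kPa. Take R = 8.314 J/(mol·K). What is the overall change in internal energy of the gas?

117000 J

V₁ = nRT₁/P₁ = 4.47×8.314×301/478 = 23.4 L.
Step 1 — Isochoric: V stays 23.4 L; P/T = const ⇒ T₂ = 1250 K, P₂ = 1980 kPa.
W = 0 (no volume change).
ΔU = nCvΔT = 4.47×12.5×(1250−301) = 52700 J.
Q = ΔU = 52700 J.
State after step 1: P = 1980 kPa, V = 23.4 L, T = 1250 K.
Step 2 — Adiabatic: T₂/T₁ = (P₂/P₁)^((γ−1)/γ) ⇒ T₂ = 1250×(5.10)^0.400 = 2390 K; V₂ = 8.80 L.
ΔU = nCvΔT = 4.47×12.5×(2390−1250) = 63900 J.
Q = 0 for an adiabatic process, so W = −ΔU = -63900 J.
Net over both steps: W = -63900 J, Q = 52700 J, ΔU = 117000 J.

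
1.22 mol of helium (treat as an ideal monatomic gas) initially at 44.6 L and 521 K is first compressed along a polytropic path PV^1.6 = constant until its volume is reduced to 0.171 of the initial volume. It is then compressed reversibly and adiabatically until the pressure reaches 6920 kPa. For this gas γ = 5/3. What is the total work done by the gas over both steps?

-31300 J

P₁ = nRT₁/V₁ = 1.22×8.314×521/44.6 = 118 kPa.
Step 1 — Polytropic n=1.6: T₂ = T₁(V₁/V₂)^(n−1) = 521×(5.85)^0.60 = 1500 K; P₂ = P₁(V₁/V₂)^n = 2000 kPa.
W = (P₁V₁−P₂V₂)/(n−1) = (118×44.6−2000×7.63)/0.60 = -16600 J.
ΔU = nCvΔT = 1.22×12.5×(1500−521) = 14900 J.
Q = ΔU + W = -1660 J.
State after step 1: P = 2000 kPa, V = 7.63 L, T = 1500 K.
Step 2 — Adiabatic: T₂/T₁ = (P₂/P₁)^((γ−1)/γ) ⇒ T₂ = 1500×(3.46)^0.400 = 2470 K; V₂ = 3.62 L.
ΔU = nCvΔT = 1.22×12.5×(2470−1500) = 14700 J.
Q = 0 for an adiabatic process, so W = −ΔU = -14700 J.
Net over both steps: W = -31300 J, Q = -1660 J, ΔU = 29700 J.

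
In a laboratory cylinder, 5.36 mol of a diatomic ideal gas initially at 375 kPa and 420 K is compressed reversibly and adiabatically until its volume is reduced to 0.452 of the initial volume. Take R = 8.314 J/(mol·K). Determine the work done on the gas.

17500 J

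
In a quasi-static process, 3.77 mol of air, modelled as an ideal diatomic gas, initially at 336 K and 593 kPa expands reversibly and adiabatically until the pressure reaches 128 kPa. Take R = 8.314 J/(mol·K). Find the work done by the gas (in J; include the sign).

9340 J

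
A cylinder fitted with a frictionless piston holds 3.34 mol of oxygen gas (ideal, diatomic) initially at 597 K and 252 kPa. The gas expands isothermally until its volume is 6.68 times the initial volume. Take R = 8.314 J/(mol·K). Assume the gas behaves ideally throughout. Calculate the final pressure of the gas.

V₁ = nRT₁/P₁ = 3.34×8.314×597/252 = 65.8 L.
Isothermal: T stays 597 K; PV = const ⇒ V₂ = 439 L, P₂ = 37.7 kPa.

37.7 kPa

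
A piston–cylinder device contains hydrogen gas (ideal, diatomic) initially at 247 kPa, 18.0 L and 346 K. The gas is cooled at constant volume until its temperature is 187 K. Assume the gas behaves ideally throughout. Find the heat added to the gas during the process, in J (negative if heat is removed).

-5110 J

n = P₁V₁/(RT₁) = 247×18.0/(8.314×346) = 1.55 mol.
Isochoric: V stays 18.0 L; P/T = const ⇒ T₂ = 187 K, P₂ = 133 kPa.
W = 0 (no volume change).
ΔU = nCvΔT = 1.55×20.8×(187−346) = -5110 J.
Q = ΔU = -5110 J.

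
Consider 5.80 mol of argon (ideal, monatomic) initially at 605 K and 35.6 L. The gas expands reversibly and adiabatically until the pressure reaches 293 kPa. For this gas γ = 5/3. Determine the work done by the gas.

14800 J

P₁ = nRT₁/V₁ = 5.80×8.314×605/35.6 = 819 kPa.
Adiabatic: T₂/T₁ = (P₂/P₁)^((γ−1)/γ) ⇒ T₂ = 605×(0.358)^0.400 = 401 K; V₂ = 66.0 L.
ΔU = nCvΔT = 5.80×12.5×(401−605) = -14800 J.
Q = 0 for an adiabatic process, so W = −ΔU = 14800 J.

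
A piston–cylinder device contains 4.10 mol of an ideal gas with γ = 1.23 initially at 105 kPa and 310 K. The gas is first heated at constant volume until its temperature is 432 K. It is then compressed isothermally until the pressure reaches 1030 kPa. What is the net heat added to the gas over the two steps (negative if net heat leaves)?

-10700 J

V₁ = nRT₁/P₁ = 4.10×8.314×310/105 = 101 L.
Step 1 — Isochoric: V stays 101 L; P/T = const ⇒ T₂ = 432 K, P₂ = 146 kPa.
W = 0 (no volume change).
ΔU = nCvΔT = 4.10×36.1×(432−310) = 18100 J.
Q = ΔU = 18100 J.
State after step 1: P = 146 kPa, V = 101 L, T = 432 K.
Step 2 — Isothermal: T stays 432 K; PV = const ⇒ V₂ = 14.3 L, P₂ = 1030 kPa.
ΔU = 0 (ideal gas, T constant).
W = nRT ln(V₂/V₁) = 4.10×8.314×432×ln(0.142) = -28700 J.
Q = ΔU + W = -28700 J.
Net over both steps: W = -28700 J, Q = -10700 J, ΔU = 18100 J.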